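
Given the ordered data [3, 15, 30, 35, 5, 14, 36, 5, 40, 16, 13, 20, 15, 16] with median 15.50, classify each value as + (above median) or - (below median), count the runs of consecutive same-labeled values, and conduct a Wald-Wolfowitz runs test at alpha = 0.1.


Step 1: Compute median = 15.50; label A = above, B = below.
Labels in order: BBAABBABAABABA  (n_A = 7, n_B = 7)
Step 2: Count runs R = 10.
Step 3: Under H0 (random ordering), E[R] = 2*n_A*n_B/(n_A+n_B) + 1 = 2*7*7/14 + 1 = 8.0000.
        Var[R] = 2*n_A*n_B*(2*n_A*n_B - n_A - n_B) / ((n_A+n_B)^2 * (n_A+n_B-1)) = 8232/2548 = 3.2308.
        SD[R] = 1.7974.
Step 4: Continuity-corrected z = (R - 0.5 - E[R]) / SD[R] = (10 - 0.5 - 8.0000) / 1.7974 = 0.8345.
Step 5: Two-sided p-value via normal approximation = 2*(1 - Phi(|z|)) = 0.403986.
Step 6: alpha = 0.1. fail to reject H0.

R = 10, z = 0.8345, p = 0.403986, fail to reject H0.


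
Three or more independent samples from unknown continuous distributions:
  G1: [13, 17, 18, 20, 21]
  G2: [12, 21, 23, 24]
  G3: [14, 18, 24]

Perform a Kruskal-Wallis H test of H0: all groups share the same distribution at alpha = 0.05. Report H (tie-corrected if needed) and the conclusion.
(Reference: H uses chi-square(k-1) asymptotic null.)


Step 1: Combine all N = 12 observations and assign midranks.
sorted (value, group, rank): (12,G2,1), (13,G1,2), (14,G3,3), (17,G1,4), (18,G1,5.5), (18,G3,5.5), (20,G1,7), (21,G1,8.5), (21,G2,8.5), (23,G2,10), (24,G2,11.5), (24,G3,11.5)
Step 2: Sum ranks within each group.
R_1 = 27 (n_1 = 5)
R_2 = 31 (n_2 = 4)
R_3 = 20 (n_3 = 3)
Step 3: H = 12/(N(N+1)) * sum(R_i^2/n_i) - 3(N+1)
     = 12/(12*13) * (27^2/5 + 31^2/4 + 20^2/3) - 3*13
     = 0.076923 * 519.383 - 39
     = 0.952564.
Step 4: Ties present; correction factor C = 1 - 18/(12^3 - 12) = 0.989510. Corrected H = 0.952564 / 0.989510 = 0.962662.
Step 5: Under H0, H ~ chi^2(2); p-value = 0.617960.
Step 6: alpha = 0.05. fail to reject H0.

H = 0.9627, df = 2, p = 0.617960, fail to reject H0.


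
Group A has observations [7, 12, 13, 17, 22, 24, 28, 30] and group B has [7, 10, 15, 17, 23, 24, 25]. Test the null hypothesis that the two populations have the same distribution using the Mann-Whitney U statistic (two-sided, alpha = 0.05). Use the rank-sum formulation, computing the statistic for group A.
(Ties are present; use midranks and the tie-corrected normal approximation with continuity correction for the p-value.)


Step 1: Combine and sort all 15 observations; assign midranks.
sorted (value, group): (7,X), (7,Y), (10,Y), (12,X), (13,X), (15,Y), (17,X), (17,Y), (22,X), (23,Y), (24,X), (24,Y), (25,Y), (28,X), (30,X)
ranks: 7->1.5, 7->1.5, 10->3, 12->4, 13->5, 15->6, 17->7.5, 17->7.5, 22->9, 23->10, 24->11.5, 24->11.5, 25->13, 28->14, 30->15
Step 2: Rank sum for X: R1 = 1.5 + 4 + 5 + 7.5 + 9 + 11.5 + 14 + 15 = 67.5.
Step 3: U_X = R1 - n1(n1+1)/2 = 67.5 - 8*9/2 = 67.5 - 36 = 31.5.
       U_Y = n1*n2 - U_X = 56 - 31.5 = 24.5.
Step 4: Ties are present, so use the tie-corrected normal approximation (with continuity correction) for the p-value.
Step 5: p-value = 0.727753; compare to alpha = 0.05. fail to reject H0.

U_X = 31.5, p = 0.727753, fail to reject H0 at alpha = 0.05.


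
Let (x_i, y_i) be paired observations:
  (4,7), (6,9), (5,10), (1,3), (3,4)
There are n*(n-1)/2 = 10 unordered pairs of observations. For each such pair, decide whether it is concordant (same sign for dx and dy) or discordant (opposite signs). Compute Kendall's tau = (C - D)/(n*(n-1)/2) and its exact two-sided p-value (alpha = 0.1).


Step 1: Enumerate the 10 unordered pairs (i,j) with i<j and classify each by sign(x_j-x_i) * sign(y_j-y_i).
  (1,2):dx=+2,dy=+2->C; (1,3):dx=+1,dy=+3->C; (1,4):dx=-3,dy=-4->C; (1,5):dx=-1,dy=-3->C
  (2,3):dx=-1,dy=+1->D; (2,4):dx=-5,dy=-6->C; (2,5):dx=-3,dy=-5->C; (3,4):dx=-4,dy=-7->C
  (3,5):dx=-2,dy=-6->C; (4,5):dx=+2,dy=+1->C
Step 2: C = 9, D = 1, total pairs = 10.
Step 3: tau = (C - D)/(n(n-1)/2) = (9 - 1)/10 = 0.800000.
Step 4: Exact two-sided p-value (enumerate n! = 120 permutations of y under H0): p = 0.083333.
Step 5: alpha = 0.1. reject H0.

tau_b = 0.8000 (C=9, D=1), p = 0.083333, reject H0.


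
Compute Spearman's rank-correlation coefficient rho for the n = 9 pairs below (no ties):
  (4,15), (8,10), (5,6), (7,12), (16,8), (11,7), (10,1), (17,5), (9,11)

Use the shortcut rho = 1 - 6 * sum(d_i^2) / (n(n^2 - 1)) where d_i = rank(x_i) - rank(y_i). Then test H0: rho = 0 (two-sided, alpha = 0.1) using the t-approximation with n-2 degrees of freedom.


Step 1: Rank x and y separately (midranks; no ties here).
rank(x): 4->1, 8->4, 5->2, 7->3, 16->8, 11->7, 10->6, 17->9, 9->5
rank(y): 15->9, 10->6, 6->3, 12->8, 8->5, 7->4, 1->1, 5->2, 11->7
Step 2: d_i = R_x(i) - R_y(i); compute d_i^2.
  (1-9)^2=64, (4-6)^2=4, (2-3)^2=1, (3-8)^2=25, (8-5)^2=9, (7-4)^2=9, (6-1)^2=25, (9-2)^2=49, (5-7)^2=4
sum(d^2) = 190.
Step 3: rho = 1 - 6*190 / (9*(9^2 - 1)) = 1 - 1140/720 = -0.583333.
Step 4: Under H0, t = rho * sqrt((n-2)/(1-rho^2)) = -1.9001 ~ t(7).
Step 5: Two-sided p-value from the t-distribution with 7 df = 0.099186.
Step 6: alpha = 0.1. reject H0.

rho = -0.5833, p = 0.099186, reject H0 at alpha = 0.1.


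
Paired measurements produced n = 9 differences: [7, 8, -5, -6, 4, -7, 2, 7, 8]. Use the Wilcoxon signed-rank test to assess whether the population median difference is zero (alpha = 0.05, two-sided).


Step 1: Drop any zero differences (none here) and take |d_i|.
|d| = [7, 8, 5, 6, 4, 7, 2, 7, 8]
Step 2: Midrank |d_i| (ties get averaged ranks).
ranks: |7|->6, |8|->8.5, |5|->3, |6|->4, |4|->2, |7|->6, |2|->1, |7|->6, |8|->8.5
Step 3: Attach original signs; sum ranks with positive sign and with negative sign.
W+ = 6 + 8.5 + 2 + 1 + 6 + 8.5 = 32
W- = 3 + 4 + 6 = 13
(Check: W+ + W- = 45 should equal n(n+1)/2 = 45.)
Step 4: Test statistic W = min(W+, W-) = 13.
Step 5: Ties in |d|, so use the tie-corrected normal approximation.
        E[W] = n(n+1)/4 = 9*10/4 = 22.5.
        Tie groups: |d|=7 (t=3), |d|=8 (t=2); sum(t^3 - t) = 30.
        Var[W] = n(n+1)(2n+1)/24 - sum(t^3-t)/48 = 1710/24 - 30/48 = 70.625.
        z = (W - E[W]) / sqrt(Var[W]) = (13 - 22.5) / 8.4039 = -1.1304.
        Two-sided p = 2*Phi(z) = 0.258294.
Step 6: alpha = 0.05. fail to reject H0.

W+ = 32, W- = 13, W = min = 13, p = 0.258294, fail to reject H0.


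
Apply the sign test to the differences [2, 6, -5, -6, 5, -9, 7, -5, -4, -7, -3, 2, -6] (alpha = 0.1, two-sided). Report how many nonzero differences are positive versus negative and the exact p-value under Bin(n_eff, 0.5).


Step 1: Discard zero differences. Original n = 13; n_eff = number of nonzero differences = 13.
Nonzero differences (with sign): +2, +6, -5, -6, +5, -9, +7, -5, -4, -7, -3, +2, -6
Step 2: Count signs: positive = 5, negative = 8.
Step 3: Under H0: P(positive) = 0.5, so the number of positives S ~ Bin(13, 0.5).
Step 4: Two-sided exact p-value = sum of Bin(13,0.5) probabilities at or below the observed probability = 0.581055.
Step 5: alpha = 0.1. fail to reject H0.

n_eff = 13, pos = 5, neg = 8, p = 0.581055, fail to reject H0.


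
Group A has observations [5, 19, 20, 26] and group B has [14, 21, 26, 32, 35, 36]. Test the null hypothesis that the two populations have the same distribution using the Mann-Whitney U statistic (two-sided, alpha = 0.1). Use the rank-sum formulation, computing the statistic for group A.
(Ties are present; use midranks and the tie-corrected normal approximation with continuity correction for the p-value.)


Step 1: Combine and sort all 10 observations; assign midranks.
sorted (value, group): (5,X), (14,Y), (19,X), (20,X), (21,Y), (26,X), (26,Y), (32,Y), (35,Y), (36,Y)
ranks: 5->1, 14->2, 19->3, 20->4, 21->5, 26->6.5, 26->6.5, 32->8, 35->9, 36->10
Step 2: Rank sum for X: R1 = 1 + 3 + 4 + 6.5 = 14.5.
Step 3: U_X = R1 - n1(n1+1)/2 = 14.5 - 4*5/2 = 14.5 - 10 = 4.5.
       U_Y = n1*n2 - U_X = 24 - 4.5 = 19.5.
Step 4: Ties are present, so use the tie-corrected normal approximation (with continuity correction) for the p-value.
Step 5: p-value = 0.134407; compare to alpha = 0.1. fail to reject H0.

U_X = 4.5, p = 0.134407, fail to reject H0 at alpha = 0.1.


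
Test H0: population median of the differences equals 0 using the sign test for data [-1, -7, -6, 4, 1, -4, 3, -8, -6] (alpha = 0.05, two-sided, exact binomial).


Step 1: Discard zero differences. Original n = 9; n_eff = number of nonzero differences = 9.
Nonzero differences (with sign): -1, -7, -6, +4, +1, -4, +3, -8, -6
Step 2: Count signs: positive = 3, negative = 6.
Step 3: Under H0: P(positive) = 0.5, so the number of positives S ~ Bin(9, 0.5).
Step 4: Two-sided exact p-value = sum of Bin(9,0.5) probabilities at or below the observed probability = 0.507812.
Step 5: alpha = 0.05. fail to reject H0.

n_eff = 9, pos = 3, neg = 6, p = 0.507812, fail to reject H0.


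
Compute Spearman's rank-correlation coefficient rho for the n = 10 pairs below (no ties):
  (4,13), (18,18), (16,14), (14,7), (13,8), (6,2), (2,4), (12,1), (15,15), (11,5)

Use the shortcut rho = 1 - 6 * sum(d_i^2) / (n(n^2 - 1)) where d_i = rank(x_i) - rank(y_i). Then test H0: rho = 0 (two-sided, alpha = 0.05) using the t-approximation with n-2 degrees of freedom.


Step 1: Rank x and y separately (midranks; no ties here).
rank(x): 4->2, 18->10, 16->9, 14->7, 13->6, 6->3, 2->1, 12->5, 15->8, 11->4
rank(y): 13->7, 18->10, 14->8, 7->5, 8->6, 2->2, 4->3, 1->1, 15->9, 5->4
Step 2: d_i = R_x(i) - R_y(i); compute d_i^2.
  (2-7)^2=25, (10-10)^2=0, (9-8)^2=1, (7-5)^2=4, (6-6)^2=0, (3-2)^2=1, (1-3)^2=4, (5-1)^2=16, (8-9)^2=1, (4-4)^2=0
sum(d^2) = 52.
Step 3: rho = 1 - 6*52 / (10*(10^2 - 1)) = 1 - 312/990 = 0.684848.
Step 4: Under H0, t = rho * sqrt((n-2)/(1-rho^2)) = 2.6583 ~ t(8).
Step 5: Two-sided p-value from the t-distribution with 8 df = 0.028883.
Step 6: alpha = 0.05. reject H0.

rho = 0.6848, p = 0.028883, reject H0 at alpha = 0.05.


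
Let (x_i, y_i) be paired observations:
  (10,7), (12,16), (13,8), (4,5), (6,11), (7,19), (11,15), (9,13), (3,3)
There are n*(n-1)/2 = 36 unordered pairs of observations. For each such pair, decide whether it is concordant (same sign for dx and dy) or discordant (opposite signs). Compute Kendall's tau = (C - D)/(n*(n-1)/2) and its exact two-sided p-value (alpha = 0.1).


Step 1: Enumerate the 36 unordered pairs (i,j) with i<j and classify each by sign(x_j-x_i) * sign(y_j-y_i).
  (1,2):dx=+2,dy=+9->C; (1,3):dx=+3,dy=+1->C; (1,4):dx=-6,dy=-2->C; (1,5):dx=-4,dy=+4->D
  (1,6):dx=-3,dy=+12->D; (1,7):dx=+1,dy=+8->C; (1,8):dx=-1,dy=+6->D; (1,9):dx=-7,dy=-4->C
  (2,3):dx=+1,dy=-8->D; (2,4):dx=-8,dy=-11->C; (2,5):dx=-6,dy=-5->C; (2,6):dx=-5,dy=+3->D
  (2,7):dx=-1,dy=-1->C; (2,8):dx=-3,dy=-3->C; (2,9):dx=-9,dy=-13->C; (3,4):dx=-9,dy=-3->C
  (3,5):dx=-7,dy=+3->D; (3,6):dx=-6,dy=+11->D; (3,7):dx=-2,dy=+7->D; (3,8):dx=-4,dy=+5->D
  (3,9):dx=-10,dy=-5->C; (4,5):dx=+2,dy=+6->C; (4,6):dx=+3,dy=+14->C; (4,7):dx=+7,dy=+10->C
  (4,8):dx=+5,dy=+8->C; (4,9):dx=-1,dy=-2->C; (5,6):dx=+1,dy=+8->C; (5,7):dx=+5,dy=+4->C
  (5,8):dx=+3,dy=+2->C; (5,9):dx=-3,dy=-8->C; (6,7):dx=+4,dy=-4->D; (6,8):dx=+2,dy=-6->D
  (6,9):dx=-4,dy=-16->C; (7,8):dx=-2,dy=-2->C; (7,9):dx=-8,dy=-12->C; (8,9):dx=-6,dy=-10->C
Step 2: C = 25, D = 11, total pairs = 36.
Step 3: tau = (C - D)/(n(n-1)/2) = (25 - 11)/36 = 0.388889.
Step 4: Exact two-sided p-value (enumerate n! = 362880 permutations of y under H0): p = 0.180181.
Step 5: alpha = 0.1. fail to reject H0.

tau_b = 0.3889 (C=25, D=11), p = 0.180181, fail to reject H0.


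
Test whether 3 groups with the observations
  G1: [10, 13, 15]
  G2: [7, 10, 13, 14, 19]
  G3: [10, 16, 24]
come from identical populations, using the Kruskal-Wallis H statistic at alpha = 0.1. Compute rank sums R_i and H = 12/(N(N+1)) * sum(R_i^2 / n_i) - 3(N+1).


Step 1: Combine all N = 11 observations and assign midranks.
sorted (value, group, rank): (7,G2,1), (10,G1,3), (10,G2,3), (10,G3,3), (13,G1,5.5), (13,G2,5.5), (14,G2,7), (15,G1,8), (16,G3,9), (19,G2,10), (24,G3,11)
Step 2: Sum ranks within each group.
R_1 = 16.5 (n_1 = 3)
R_2 = 26.5 (n_2 = 5)
R_3 = 23 (n_3 = 3)
Step 3: H = 12/(N(N+1)) * sum(R_i^2/n_i) - 3(N+1)
     = 12/(11*12) * (16.5^2/3 + 26.5^2/5 + 23^2/3) - 3*12
     = 0.090909 * 407.533 - 36
     = 1.048485.
Step 4: Ties present; correction factor C = 1 - 30/(11^3 - 11) = 0.977273. Corrected H = 1.048485 / 0.977273 = 1.072868.
Step 5: Under H0, H ~ chi^2(2); p-value = 0.584830.
Step 6: alpha = 0.1. fail to reject H0.

H = 1.0729, df = 2, p = 0.584830, fail to reject H0.


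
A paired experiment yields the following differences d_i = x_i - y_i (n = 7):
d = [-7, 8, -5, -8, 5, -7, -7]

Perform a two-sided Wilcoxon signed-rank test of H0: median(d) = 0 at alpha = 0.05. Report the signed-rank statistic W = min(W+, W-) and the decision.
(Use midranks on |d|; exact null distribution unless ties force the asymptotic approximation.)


Step 1: Drop any zero differences (none here) and take |d_i|.
|d| = [7, 8, 5, 8, 5, 7, 7]
Step 2: Midrank |d_i| (ties get averaged ranks).
ranks: |7|->4, |8|->6.5, |5|->1.5, |8|->6.5, |5|->1.5, |7|->4, |7|->4
Step 3: Attach original signs; sum ranks with positive sign and with negative sign.
W+ = 6.5 + 1.5 = 8
W- = 4 + 1.5 + 6.5 + 4 + 4 = 20
(Check: W+ + W- = 28 should equal n(n+1)/2 = 28.)
Step 4: Test statistic W = min(W+, W-) = 8.
Step 5: Ties in |d|, so use the tie-corrected normal approximation.
        E[W] = n(n+1)/4 = 7*8/4 = 14.
        Tie groups: |d|=5 (t=2), |d|=7 (t=3), |d|=8 (t=2); sum(t^3 - t) = 36.
        Var[W] = n(n+1)(2n+1)/24 - sum(t^3-t)/48 = 840/24 - 36/48 = 34.25.
        z = (W - E[W]) / sqrt(Var[W]) = (8 - 14) / 5.8523 = -1.0252.
        Two-sided p = 2*Phi(z) = 0.305255.
Step 6: alpha = 0.05. fail to reject H0.

W+ = 8, W- = 20, W = min = 8, p = 0.305255, fail to reject H0.


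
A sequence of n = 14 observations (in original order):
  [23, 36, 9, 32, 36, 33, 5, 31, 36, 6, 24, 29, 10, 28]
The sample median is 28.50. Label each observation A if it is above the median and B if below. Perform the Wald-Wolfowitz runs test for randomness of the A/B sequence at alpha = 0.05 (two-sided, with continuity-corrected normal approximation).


Step 1: Compute median = 28.50; label A = above, B = below.
Labels in order: BABAAABAABBABB  (n_A = 7, n_B = 7)
Step 2: Count runs R = 9.
Step 3: Under H0 (random ordering), E[R] = 2*n_A*n_B/(n_A+n_B) + 1 = 2*7*7/14 + 1 = 8.0000.
        Var[R] = 2*n_A*n_B*(2*n_A*n_B - n_A - n_B) / ((n_A+n_B)^2 * (n_A+n_B-1)) = 8232/2548 = 3.2308.
        SD[R] = 1.7974.
Step 4: Continuity-corrected z = (R - 0.5 - E[R]) / SD[R] = (9 - 0.5 - 8.0000) / 1.7974 = 0.2782.
Step 5: Two-sided p-value via normal approximation = 2*(1 - Phi(|z|)) = 0.780879.
Step 6: alpha = 0.05. fail to reject H0.

R = 9, z = 0.2782, p = 0.780879, fail to reject H0.


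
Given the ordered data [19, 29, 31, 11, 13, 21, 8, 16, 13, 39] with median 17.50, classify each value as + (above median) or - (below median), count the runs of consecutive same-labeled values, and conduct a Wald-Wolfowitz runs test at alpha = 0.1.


Step 1: Compute median = 17.50; label A = above, B = below.
Labels in order: AAABBABBBA  (n_A = 5, n_B = 5)
Step 2: Count runs R = 5.
Step 3: Under H0 (random ordering), E[R] = 2*n_A*n_B/(n_A+n_B) + 1 = 2*5*5/10 + 1 = 6.0000.
        Var[R] = 2*n_A*n_B*(2*n_A*n_B - n_A - n_B) / ((n_A+n_B)^2 * (n_A+n_B-1)) = 2000/900 = 2.2222.
        SD[R] = 1.4907.
Step 4: Continuity-corrected z = (R + 0.5 - E[R]) / SD[R] = (5 + 0.5 - 6.0000) / 1.4907 = -0.3354.
Step 5: Two-sided p-value via normal approximation = 2*(1 - Phi(|z|)) = 0.737316.
Step 6: alpha = 0.1. fail to reject H0.

R = 5, z = -0.3354, p = 0.737316, fail to reject H0.


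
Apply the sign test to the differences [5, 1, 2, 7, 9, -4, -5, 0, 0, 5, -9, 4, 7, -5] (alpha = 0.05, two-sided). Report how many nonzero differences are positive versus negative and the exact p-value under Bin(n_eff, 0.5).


Step 1: Discard zero differences. Original n = 14; n_eff = number of nonzero differences = 12.
Nonzero differences (with sign): +5, +1, +2, +7, +9, -4, -5, +5, -9, +4, +7, -5
Step 2: Count signs: positive = 8, negative = 4.
Step 3: Under H0: P(positive) = 0.5, so the number of positives S ~ Bin(12, 0.5).
Step 4: Two-sided exact p-value = sum of Bin(12,0.5) probabilities at or below the observed probability = 0.387695.
Step 5: alpha = 0.05. fail to reject H0.

n_eff = 12, pos = 8, neg = 4, p = 0.387695, fail to reject H0.


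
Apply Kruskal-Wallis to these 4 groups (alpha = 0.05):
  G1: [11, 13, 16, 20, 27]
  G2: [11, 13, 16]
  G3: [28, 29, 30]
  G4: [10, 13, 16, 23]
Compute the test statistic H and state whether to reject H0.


Step 1: Combine all N = 15 observations and assign midranks.
sorted (value, group, rank): (10,G4,1), (11,G1,2.5), (11,G2,2.5), (13,G1,5), (13,G2,5), (13,G4,5), (16,G1,8), (16,G2,8), (16,G4,8), (20,G1,10), (23,G4,11), (27,G1,12), (28,G3,13), (29,G3,14), (30,G3,15)
Step 2: Sum ranks within each group.
R_1 = 37.5 (n_1 = 5)
R_2 = 15.5 (n_2 = 3)
R_3 = 42 (n_3 = 3)
R_4 = 25 (n_4 = 4)
Step 3: H = 12/(N(N+1)) * sum(R_i^2/n_i) - 3(N+1)
     = 12/(15*16) * (37.5^2/5 + 15.5^2/3 + 42^2/3 + 25^2/4) - 3*16
     = 0.050000 * 1105.58 - 48
     = 7.279167.
Step 4: Ties present; correction factor C = 1 - 54/(15^3 - 15) = 0.983929. Corrected H = 7.279167 / 0.983929 = 7.398064.
Step 5: Under H0, H ~ chi^2(3); p-value = 0.060236.
Step 6: alpha = 0.05. fail to reject H0.

H = 7.3981, df = 3, p = 0.060236, fail to reject H0.


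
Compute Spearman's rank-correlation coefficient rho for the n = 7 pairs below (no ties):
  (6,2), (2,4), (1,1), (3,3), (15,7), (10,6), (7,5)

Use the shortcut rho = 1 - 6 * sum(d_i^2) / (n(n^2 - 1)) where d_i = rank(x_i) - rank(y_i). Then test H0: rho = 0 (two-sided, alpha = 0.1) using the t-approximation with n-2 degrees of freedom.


Step 1: Rank x and y separately (midranks; no ties here).
rank(x): 6->4, 2->2, 1->1, 3->3, 15->7, 10->6, 7->5
rank(y): 2->2, 4->4, 1->1, 3->3, 7->7, 6->6, 5->5
Step 2: d_i = R_x(i) - R_y(i); compute d_i^2.
  (4-2)^2=4, (2-4)^2=4, (1-1)^2=0, (3-3)^2=0, (7-7)^2=0, (6-6)^2=0, (5-5)^2=0
sum(d^2) = 8.
Step 3: rho = 1 - 6*8 / (7*(7^2 - 1)) = 1 - 48/336 = 0.857143.
Step 4: Under H0, t = rho * sqrt((n-2)/(1-rho^2)) = 3.7210 ~ t(5).
Step 5: Two-sided p-value from the t-distribution with 5 df = 0.013697.
Step 6: alpha = 0.1. reject H0.

rho = 0.8571, p = 0.013697, reject H0 at alpha = 0.1.


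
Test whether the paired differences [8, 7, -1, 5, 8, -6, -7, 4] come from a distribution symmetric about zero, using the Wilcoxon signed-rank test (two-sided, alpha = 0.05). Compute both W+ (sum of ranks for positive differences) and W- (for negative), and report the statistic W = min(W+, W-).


Step 1: Drop any zero differences (none here) and take |d_i|.
|d| = [8, 7, 1, 5, 8, 6, 7, 4]
Step 2: Midrank |d_i| (ties get averaged ranks).
ranks: |8|->7.5, |7|->5.5, |1|->1, |5|->3, |8|->7.5, |6|->4, |7|->5.5, |4|->2
Step 3: Attach original signs; sum ranks with positive sign and with negative sign.
W+ = 7.5 + 5.5 + 3 + 7.5 + 2 = 25.5
W- = 1 + 4 + 5.5 = 10.5
(Check: W+ + W- = 36 should equal n(n+1)/2 = 36.)
Step 4: Test statistic W = min(W+, W-) = 10.5.
Step 5: Ties in |d|, so use the tie-corrected normal approximation.
        E[W] = n(n+1)/4 = 8*9/4 = 18.
        Tie groups: |d|=7 (t=2), |d|=8 (t=2); sum(t^3 - t) = 12.
        Var[W] = n(n+1)(2n+1)/24 - sum(t^3-t)/48 = 1224/24 - 12/48 = 50.75.
        z = (W - E[W]) / sqrt(Var[W]) = (10.5 - 18) / 7.1239 = -1.0528.
        Two-sided p = 2*Phi(z) = 0.292436.
Step 6: alpha = 0.05. fail to reject H0.

W+ = 25.5, W- = 10.5, W = min = 10.5, p = 0.292436, fail to reject H0.


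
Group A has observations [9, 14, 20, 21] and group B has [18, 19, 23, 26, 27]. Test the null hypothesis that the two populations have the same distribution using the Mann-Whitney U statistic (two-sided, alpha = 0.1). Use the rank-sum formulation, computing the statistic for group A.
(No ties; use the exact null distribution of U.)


Step 1: Combine and sort all 9 observations; assign midranks.
sorted (value, group): (9,X), (14,X), (18,Y), (19,Y), (20,X), (21,X), (23,Y), (26,Y), (27,Y)
ranks: 9->1, 14->2, 18->3, 19->4, 20->5, 21->6, 23->7, 26->8, 27->9
Step 2: Rank sum for X: R1 = 1 + 2 + 5 + 6 = 14.
Step 3: U_X = R1 - n1(n1+1)/2 = 14 - 4*5/2 = 14 - 10 = 4.
       U_Y = n1*n2 - U_X = 20 - 4 = 16.
Step 4: No ties, so the exact null distribution of U (based on enumerating the C(9,4) = 126 equally likely rank assignments) gives the two-sided p-value.
Step 5: p-value = 0.190476; compare to alpha = 0.1. fail to reject H0.

U_X = 4, p = 0.190476, fail to reject H0 at alpha = 0.1.


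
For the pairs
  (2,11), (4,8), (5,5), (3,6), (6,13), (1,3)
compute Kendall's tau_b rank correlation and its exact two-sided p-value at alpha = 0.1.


Step 1: Enumerate the 15 unordered pairs (i,j) with i<j and classify each by sign(x_j-x_i) * sign(y_j-y_i).
  (1,2):dx=+2,dy=-3->D; (1,3):dx=+3,dy=-6->D; (1,4):dx=+1,dy=-5->D; (1,5):dx=+4,dy=+2->C
  (1,6):dx=-1,dy=-8->C; (2,3):dx=+1,dy=-3->D; (2,4):dx=-1,dy=-2->C; (2,5):dx=+2,dy=+5->C
  (2,6):dx=-3,dy=-5->C; (3,4):dx=-2,dy=+1->D; (3,5):dx=+1,dy=+8->C; (3,6):dx=-4,dy=-2->C
  (4,5):dx=+3,dy=+7->C; (4,6):dx=-2,dy=-3->C; (5,6):dx=-5,dy=-10->C
Step 2: C = 10, D = 5, total pairs = 15.
Step 3: tau = (C - D)/(n(n-1)/2) = (10 - 5)/15 = 0.333333.
Step 4: Exact two-sided p-value (enumerate n! = 720 permutations of y under H0): p = 0.469444.
Step 5: alpha = 0.1. fail to reject H0.

tau_b = 0.3333 (C=10, D=5), p = 0.469444, fail to reject H0.


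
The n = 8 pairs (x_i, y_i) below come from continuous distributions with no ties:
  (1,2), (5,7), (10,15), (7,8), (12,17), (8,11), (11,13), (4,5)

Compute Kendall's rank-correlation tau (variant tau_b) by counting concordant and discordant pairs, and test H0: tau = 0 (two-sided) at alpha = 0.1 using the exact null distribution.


Step 1: Enumerate the 28 unordered pairs (i,j) with i<j and classify each by sign(x_j-x_i) * sign(y_j-y_i).
  (1,2):dx=+4,dy=+5->C; (1,3):dx=+9,dy=+13->C; (1,4):dx=+6,dy=+6->C; (1,5):dx=+11,dy=+15->C
  (1,6):dx=+7,dy=+9->C; (1,7):dx=+10,dy=+11->C; (1,8):dx=+3,dy=+3->C; (2,3):dx=+5,dy=+8->C
  (2,4):dx=+2,dy=+1->C; (2,5):dx=+7,dy=+10->C; (2,6):dx=+3,dy=+4->C; (2,7):dx=+6,dy=+6->C
  (2,8):dx=-1,dy=-2->C; (3,4):dx=-3,dy=-7->C; (3,5):dx=+2,dy=+2->C; (3,6):dx=-2,dy=-4->C
  (3,7):dx=+1,dy=-2->D; (3,8):dx=-6,dy=-10->C; (4,5):dx=+5,dy=+9->C; (4,6):dx=+1,dy=+3->C
  (4,7):dx=+4,dy=+5->C; (4,8):dx=-3,dy=-3->C; (5,6):dx=-4,dy=-6->C; (5,7):dx=-1,dy=-4->C
  (5,8):dx=-8,dy=-12->C; (6,7):dx=+3,dy=+2->C; (6,8):dx=-4,dy=-6->C; (7,8):dx=-7,dy=-8->C
Step 2: C = 27, D = 1, total pairs = 28.
Step 3: tau = (C - D)/(n(n-1)/2) = (27 - 1)/28 = 0.928571.
Step 4: Exact two-sided p-value (enumerate n! = 40320 permutations of y under H0): p = 0.000397.
Step 5: alpha = 0.1. reject H0.

tau_b = 0.9286 (C=27, D=1), p = 0.000397, reject H0.


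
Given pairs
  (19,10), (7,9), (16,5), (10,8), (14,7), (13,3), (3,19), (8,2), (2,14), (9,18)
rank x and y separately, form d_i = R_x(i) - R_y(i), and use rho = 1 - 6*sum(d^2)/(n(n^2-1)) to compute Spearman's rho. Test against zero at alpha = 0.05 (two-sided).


Step 1: Rank x and y separately (midranks; no ties here).
rank(x): 19->10, 7->3, 16->9, 10->6, 14->8, 13->7, 3->2, 8->4, 2->1, 9->5
rank(y): 10->7, 9->6, 5->3, 8->5, 7->4, 3->2, 19->10, 2->1, 14->8, 18->9
Step 2: d_i = R_x(i) - R_y(i); compute d_i^2.
  (10-7)^2=9, (3-6)^2=9, (9-3)^2=36, (6-5)^2=1, (8-4)^2=16, (7-2)^2=25, (2-10)^2=64, (4-1)^2=9, (1-8)^2=49, (5-9)^2=16
sum(d^2) = 234.
Step 3: rho = 1 - 6*234 / (10*(10^2 - 1)) = 1 - 1404/990 = -0.418182.
Step 4: Under H0, t = rho * sqrt((n-2)/(1-rho^2)) = -1.3021 ~ t(8).
Step 5: Two-sided p-value from the t-distribution with 8 df = 0.229113.
Step 6: alpha = 0.05. fail to reject H0.

rho = -0.4182, p = 0.229113, fail to reject H0 at alpha = 0.05.


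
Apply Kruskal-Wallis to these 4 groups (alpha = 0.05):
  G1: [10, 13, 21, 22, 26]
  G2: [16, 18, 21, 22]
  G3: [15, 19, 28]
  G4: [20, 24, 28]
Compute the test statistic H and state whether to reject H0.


Step 1: Combine all N = 15 observations and assign midranks.
sorted (value, group, rank): (10,G1,1), (13,G1,2), (15,G3,3), (16,G2,4), (18,G2,5), (19,G3,6), (20,G4,7), (21,G1,8.5), (21,G2,8.5), (22,G1,10.5), (22,G2,10.5), (24,G4,12), (26,G1,13), (28,G3,14.5), (28,G4,14.5)
Step 2: Sum ranks within each group.
R_1 = 35 (n_1 = 5)
R_2 = 28 (n_2 = 4)
R_3 = 23.5 (n_3 = 3)
R_4 = 33.5 (n_4 = 3)
Step 3: H = 12/(N(N+1)) * sum(R_i^2/n_i) - 3(N+1)
     = 12/(15*16) * (35^2/5 + 28^2/4 + 23.5^2/3 + 33.5^2/3) - 3*16
     = 0.050000 * 999.167 - 48
     = 1.958333.
Step 4: Ties present; correction factor C = 1 - 18/(15^3 - 15) = 0.994643. Corrected H = 1.958333 / 0.994643 = 1.968881.
Step 5: Under H0, H ~ chi^2(3); p-value = 0.578891.
Step 6: alpha = 0.05. fail to reject H0.

H = 1.9689, df = 3, p = 0.578891, fail to reject H0.


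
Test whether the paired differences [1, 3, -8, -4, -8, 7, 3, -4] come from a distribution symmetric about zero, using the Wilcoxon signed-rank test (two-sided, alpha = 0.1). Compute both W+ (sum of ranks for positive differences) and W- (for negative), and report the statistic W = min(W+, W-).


Step 1: Drop any zero differences (none here) and take |d_i|.
|d| = [1, 3, 8, 4, 8, 7, 3, 4]
Step 2: Midrank |d_i| (ties get averaged ranks).
ranks: |1|->1, |3|->2.5, |8|->7.5, |4|->4.5, |8|->7.5, |7|->6, |3|->2.5, |4|->4.5
Step 3: Attach original signs; sum ranks with positive sign and with negative sign.
W+ = 1 + 2.5 + 6 + 2.5 = 12
W- = 7.5 + 4.5 + 7.5 + 4.5 = 24
(Check: W+ + W- = 36 should equal n(n+1)/2 = 36.)
Step 4: Test statistic W = min(W+, W-) = 12.
Step 5: Ties in |d|, so use the tie-corrected normal approximation.
        E[W] = n(n+1)/4 = 8*9/4 = 18.
        Tie groups: |d|=3 (t=2), |d|=4 (t=2), |d|=8 (t=2); sum(t^3 - t) = 18.
        Var[W] = n(n+1)(2n+1)/24 - sum(t^3-t)/48 = 1224/24 - 18/48 = 50.625.
        z = (W - E[W]) / sqrt(Var[W]) = (12 - 18) / 7.1151 = -0.8433.
        Two-sided p = 2*Phi(z) = 0.399075.
Step 6: alpha = 0.1. fail to reject H0.

W+ = 12, W- = 24, W = min = 12, p = 0.399075, fail to reject H0.


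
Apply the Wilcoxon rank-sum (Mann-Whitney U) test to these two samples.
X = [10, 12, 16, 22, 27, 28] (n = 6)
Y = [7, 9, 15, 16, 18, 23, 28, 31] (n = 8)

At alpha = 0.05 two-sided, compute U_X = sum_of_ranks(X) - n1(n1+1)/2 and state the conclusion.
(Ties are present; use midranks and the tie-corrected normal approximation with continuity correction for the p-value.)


Step 1: Combine and sort all 14 observations; assign midranks.
sorted (value, group): (7,Y), (9,Y), (10,X), (12,X), (15,Y), (16,X), (16,Y), (18,Y), (22,X), (23,Y), (27,X), (28,X), (28,Y), (31,Y)
ranks: 7->1, 9->2, 10->3, 12->4, 15->5, 16->6.5, 16->6.5, 18->8, 22->9, 23->10, 27->11, 28->12.5, 28->12.5, 31->14
Step 2: Rank sum for X: R1 = 3 + 4 + 6.5 + 9 + 11 + 12.5 = 46.
Step 3: U_X = R1 - n1(n1+1)/2 = 46 - 6*7/2 = 46 - 21 = 25.
       U_Y = n1*n2 - U_X = 48 - 25 = 23.
Step 4: Ties are present, so use the tie-corrected normal approximation (with continuity correction) for the p-value.
Step 5: p-value = 0.948419; compare to alpha = 0.05. fail to reject H0.

U_X = 25, p = 0.948419, fail to reject H0 at alpha = 0.05.


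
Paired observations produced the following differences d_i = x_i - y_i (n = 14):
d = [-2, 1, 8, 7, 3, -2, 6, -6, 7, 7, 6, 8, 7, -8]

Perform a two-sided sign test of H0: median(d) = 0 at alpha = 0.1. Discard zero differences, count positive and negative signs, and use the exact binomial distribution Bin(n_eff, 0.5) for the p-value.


Step 1: Discard zero differences. Original n = 14; n_eff = number of nonzero differences = 14.
Nonzero differences (with sign): -2, +1, +8, +7, +3, -2, +6, -6, +7, +7, +6, +8, +7, -8
Step 2: Count signs: positive = 10, negative = 4.
Step 3: Under H0: P(positive) = 0.5, so the number of positives S ~ Bin(14, 0.5).
Step 4: Two-sided exact p-value = sum of Bin(14,0.5) probabilities at or below the observed probability = 0.179565.
Step 5: alpha = 0.1. fail to reject H0.

n_eff = 14, pos = 10, neg = 4, p = 0.179565, fail to reject H0.


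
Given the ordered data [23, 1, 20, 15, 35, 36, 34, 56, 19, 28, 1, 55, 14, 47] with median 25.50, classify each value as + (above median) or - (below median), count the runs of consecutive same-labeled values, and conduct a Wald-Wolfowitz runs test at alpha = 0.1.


Step 1: Compute median = 25.50; label A = above, B = below.
Labels in order: BBBBAAAABABABA  (n_A = 7, n_B = 7)
Step 2: Count runs R = 8.
Step 3: Under H0 (random ordering), E[R] = 2*n_A*n_B/(n_A+n_B) + 1 = 2*7*7/14 + 1 = 8.0000.
        Var[R] = 2*n_A*n_B*(2*n_A*n_B - n_A - n_B) / ((n_A+n_B)^2 * (n_A+n_B-1)) = 8232/2548 = 3.2308.
        SD[R] = 1.7974.
Step 4: R = E[R], so z = 0 with no continuity correction.
Step 5: Two-sided p-value via normal approximation = 2*(1 - Phi(|z|)) = 1.000000.
Step 6: alpha = 0.1. fail to reject H0.

R = 8, z = 0.0000, p = 1.000000, fail to reject H0.


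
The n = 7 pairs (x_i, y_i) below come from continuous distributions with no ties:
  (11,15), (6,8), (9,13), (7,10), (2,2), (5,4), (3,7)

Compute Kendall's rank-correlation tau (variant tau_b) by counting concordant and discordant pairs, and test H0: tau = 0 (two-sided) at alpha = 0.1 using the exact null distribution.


Step 1: Enumerate the 21 unordered pairs (i,j) with i<j and classify each by sign(x_j-x_i) * sign(y_j-y_i).
  (1,2):dx=-5,dy=-7->C; (1,3):dx=-2,dy=-2->C; (1,4):dx=-4,dy=-5->C; (1,5):dx=-9,dy=-13->C
  (1,6):dx=-6,dy=-11->C; (1,7):dx=-8,dy=-8->C; (2,3):dx=+3,dy=+5->C; (2,4):dx=+1,dy=+2->C
  (2,5):dx=-4,dy=-6->C; (2,6):dx=-1,dy=-4->C; (2,7):dx=-3,dy=-1->C; (3,4):dx=-2,dy=-3->C
  (3,5):dx=-7,dy=-11->C; (3,6):dx=-4,dy=-9->C; (3,7):dx=-6,dy=-6->C; (4,5):dx=-5,dy=-8->C
  (4,6):dx=-2,dy=-6->C; (4,7):dx=-4,dy=-3->C; (5,6):dx=+3,dy=+2->C; (5,7):dx=+1,dy=+5->C
  (6,7):dx=-2,dy=+3->D
Step 2: C = 20, D = 1, total pairs = 21.
Step 3: tau = (C - D)/(n(n-1)/2) = (20 - 1)/21 = 0.904762.
Step 4: Exact two-sided p-value (enumerate n! = 5040 permutations of y under H0): p = 0.002778.
Step 5: alpha = 0.1. reject H0.

tau_b = 0.9048 (C=20, D=1), p = 0.002778, reject H0.


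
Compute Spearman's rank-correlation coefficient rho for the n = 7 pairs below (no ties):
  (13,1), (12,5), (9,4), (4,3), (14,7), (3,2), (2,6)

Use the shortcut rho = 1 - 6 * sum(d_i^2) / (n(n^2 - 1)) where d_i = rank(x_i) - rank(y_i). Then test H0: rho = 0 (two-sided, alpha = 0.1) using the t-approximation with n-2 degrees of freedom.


Step 1: Rank x and y separately (midranks; no ties here).
rank(x): 13->6, 12->5, 9->4, 4->3, 14->7, 3->2, 2->1
rank(y): 1->1, 5->5, 4->4, 3->3, 7->7, 2->2, 6->6
Step 2: d_i = R_x(i) - R_y(i); compute d_i^2.
  (6-1)^2=25, (5-5)^2=0, (4-4)^2=0, (3-3)^2=0, (7-7)^2=0, (2-2)^2=0, (1-6)^2=25
sum(d^2) = 50.
Step 3: rho = 1 - 6*50 / (7*(7^2 - 1)) = 1 - 300/336 = 0.107143.
Step 4: Under H0, t = rho * sqrt((n-2)/(1-rho^2)) = 0.2410 ~ t(5).
Step 5: Two-sided p-value from the t-distribution with 5 df = 0.819151.
Step 6: alpha = 0.1. fail to reject H0.

rho = 0.1071, p = 0.819151, fail to reject H0 at alpha = 0.1.


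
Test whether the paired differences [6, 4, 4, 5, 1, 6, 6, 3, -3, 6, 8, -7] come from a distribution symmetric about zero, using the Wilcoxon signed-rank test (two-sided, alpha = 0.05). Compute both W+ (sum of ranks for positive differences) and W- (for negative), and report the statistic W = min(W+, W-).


Step 1: Drop any zero differences (none here) and take |d_i|.
|d| = [6, 4, 4, 5, 1, 6, 6, 3, 3, 6, 8, 7]
Step 2: Midrank |d_i| (ties get averaged ranks).
ranks: |6|->8.5, |4|->4.5, |4|->4.5, |5|->6, |1|->1, |6|->8.5, |6|->8.5, |3|->2.5, |3|->2.5, |6|->8.5, |8|->12, |7|->11
Step 3: Attach original signs; sum ranks with positive sign and with negative sign.
W+ = 8.5 + 4.5 + 4.5 + 6 + 1 + 8.5 + 8.5 + 2.5 + 8.5 + 12 = 64.5
W- = 2.5 + 11 = 13.5
(Check: W+ + W- = 78 should equal n(n+1)/2 = 78.)
Step 4: Test statistic W = min(W+, W-) = 13.5.
Step 5: Ties in |d|, so use the tie-corrected normal approximation.
        E[W] = n(n+1)/4 = 12*13/4 = 39.
        Tie groups: |d|=3 (t=2), |d|=4 (t=2), |d|=6 (t=4); sum(t^3 - t) = 72.
        Var[W] = n(n+1)(2n+1)/24 - sum(t^3-t)/48 = 3900/24 - 72/48 = 161.
        z = (W - E[W]) / sqrt(Var[W]) = (13.5 - 39) / 12.6886 = -2.0097.
        Two-sided p = 2*Phi(z) = 0.044465.
Step 6: alpha = 0.05. reject H0.

W+ = 64.5, W- = 13.5, W = min = 13.5, p = 0.044465, reject H0.


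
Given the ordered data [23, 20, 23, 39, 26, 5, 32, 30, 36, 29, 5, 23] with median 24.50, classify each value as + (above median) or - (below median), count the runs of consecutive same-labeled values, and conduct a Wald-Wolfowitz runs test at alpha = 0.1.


Step 1: Compute median = 24.50; label A = above, B = below.
Labels in order: BBBAABAAAABB  (n_A = 6, n_B = 6)
Step 2: Count runs R = 5.
Step 3: Under H0 (random ordering), E[R] = 2*n_A*n_B/(n_A+n_B) + 1 = 2*6*6/12 + 1 = 7.0000.
        Var[R] = 2*n_A*n_B*(2*n_A*n_B - n_A - n_B) / ((n_A+n_B)^2 * (n_A+n_B-1)) = 4320/1584 = 2.7273.
        SD[R] = 1.6514.
Step 4: Continuity-corrected z = (R + 0.5 - E[R]) / SD[R] = (5 + 0.5 - 7.0000) / 1.6514 = -0.9083.
Step 5: Two-sided p-value via normal approximation = 2*(1 - Phi(|z|)) = 0.363722.
Step 6: alpha = 0.1. fail to reject H0.

R = 5, z = -0.9083, p = 0.363722, fail to reject H0.


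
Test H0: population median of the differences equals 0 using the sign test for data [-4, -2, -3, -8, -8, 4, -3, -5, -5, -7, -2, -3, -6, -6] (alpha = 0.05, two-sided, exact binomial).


Step 1: Discard zero differences. Original n = 14; n_eff = number of nonzero differences = 14.
Nonzero differences (with sign): -4, -2, -3, -8, -8, +4, -3, -5, -5, -7, -2, -3, -6, -6
Step 2: Count signs: positive = 1, negative = 13.
Step 3: Under H0: P(positive) = 0.5, so the number of positives S ~ Bin(14, 0.5).
Step 4: Two-sided exact p-value = sum of Bin(14,0.5) probabilities at or below the observed probability = 0.001831.
Step 5: alpha = 0.05. reject H0.

n_eff = 14, pos = 1, neg = 13, p = 0.001831, reject H0.


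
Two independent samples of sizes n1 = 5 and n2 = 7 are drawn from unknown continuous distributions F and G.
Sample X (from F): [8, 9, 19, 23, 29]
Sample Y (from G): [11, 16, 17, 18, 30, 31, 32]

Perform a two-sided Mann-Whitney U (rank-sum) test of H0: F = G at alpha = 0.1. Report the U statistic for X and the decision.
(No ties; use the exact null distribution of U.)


Step 1: Combine and sort all 12 observations; assign midranks.
sorted (value, group): (8,X), (9,X), (11,Y), (16,Y), (17,Y), (18,Y), (19,X), (23,X), (29,X), (30,Y), (31,Y), (32,Y)
ranks: 8->1, 9->2, 11->3, 16->4, 17->5, 18->6, 19->7, 23->8, 29->9, 30->10, 31->11, 32->12
Step 2: Rank sum for X: R1 = 1 + 2 + 7 + 8 + 9 = 27.
Step 3: U_X = R1 - n1(n1+1)/2 = 27 - 5*6/2 = 27 - 15 = 12.
       U_Y = n1*n2 - U_X = 35 - 12 = 23.
Step 4: No ties, so the exact null distribution of U (based on enumerating the C(12,5) = 792 equally likely rank assignments) gives the two-sided p-value.
Step 5: p-value = 0.431818; compare to alpha = 0.1. fail to reject H0.

U_X = 12, p = 0.431818, fail to reject H0 at alpha = 0.1.


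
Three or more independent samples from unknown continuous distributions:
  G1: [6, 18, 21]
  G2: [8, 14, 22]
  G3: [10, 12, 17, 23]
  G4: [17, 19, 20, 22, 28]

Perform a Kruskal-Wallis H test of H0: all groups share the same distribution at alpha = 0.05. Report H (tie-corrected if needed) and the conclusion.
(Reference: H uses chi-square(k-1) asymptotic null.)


Step 1: Combine all N = 15 observations and assign midranks.
sorted (value, group, rank): (6,G1,1), (8,G2,2), (10,G3,3), (12,G3,4), (14,G2,5), (17,G3,6.5), (17,G4,6.5), (18,G1,8), (19,G4,9), (20,G4,10), (21,G1,11), (22,G2,12.5), (22,G4,12.5), (23,G3,14), (28,G4,15)
Step 2: Sum ranks within each group.
R_1 = 20 (n_1 = 3)
R_2 = 19.5 (n_2 = 3)
R_3 = 27.5 (n_3 = 4)
R_4 = 53 (n_4 = 5)
Step 3: H = 12/(N(N+1)) * sum(R_i^2/n_i) - 3(N+1)
     = 12/(15*16) * (20^2/3 + 19.5^2/3 + 27.5^2/4 + 53^2/5) - 3*16
     = 0.050000 * 1010.95 - 48
     = 2.547292.
Step 4: Ties present; correction factor C = 1 - 12/(15^3 - 15) = 0.996429. Corrected H = 2.547292 / 0.996429 = 2.556422.
Step 5: Under H0, H ~ chi^2(3); p-value = 0.465181.
Step 6: alpha = 0.05. fail to reject H0.

H = 2.5564, df = 3, p = 0.465181, fail to reject H0.


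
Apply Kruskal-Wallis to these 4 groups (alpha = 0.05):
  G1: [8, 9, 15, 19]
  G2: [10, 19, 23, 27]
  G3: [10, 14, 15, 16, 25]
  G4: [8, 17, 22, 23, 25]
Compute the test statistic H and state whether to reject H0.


Step 1: Combine all N = 18 observations and assign midranks.
sorted (value, group, rank): (8,G1,1.5), (8,G4,1.5), (9,G1,3), (10,G2,4.5), (10,G3,4.5), (14,G3,6), (15,G1,7.5), (15,G3,7.5), (16,G3,9), (17,G4,10), (19,G1,11.5), (19,G2,11.5), (22,G4,13), (23,G2,14.5), (23,G4,14.5), (25,G3,16.5), (25,G4,16.5), (27,G2,18)
Step 2: Sum ranks within each group.
R_1 = 23.5 (n_1 = 4)
R_2 = 48.5 (n_2 = 4)
R_3 = 43.5 (n_3 = 5)
R_4 = 55.5 (n_4 = 5)
Step 3: H = 12/(N(N+1)) * sum(R_i^2/n_i) - 3(N+1)
     = 12/(18*19) * (23.5^2/4 + 48.5^2/4 + 43.5^2/5 + 55.5^2/5) - 3*19
     = 0.035088 * 1720.62 - 57
     = 3.372807.
Step 4: Ties present; correction factor C = 1 - 36/(18^3 - 18) = 0.993808. Corrected H = 3.372807 / 0.993808 = 3.393821.
Step 5: Under H0, H ~ chi^2(3); p-value = 0.334796.
Step 6: alpha = 0.05. fail to reject H0.

H = 3.3938, df = 3, p = 0.334796, fail to reject H0.


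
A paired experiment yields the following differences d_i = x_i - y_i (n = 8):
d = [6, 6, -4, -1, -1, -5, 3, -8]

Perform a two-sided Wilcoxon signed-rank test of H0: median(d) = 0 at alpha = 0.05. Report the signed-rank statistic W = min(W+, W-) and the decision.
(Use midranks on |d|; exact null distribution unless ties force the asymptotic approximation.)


Step 1: Drop any zero differences (none here) and take |d_i|.
|d| = [6, 6, 4, 1, 1, 5, 3, 8]
Step 2: Midrank |d_i| (ties get averaged ranks).
ranks: |6|->6.5, |6|->6.5, |4|->4, |1|->1.5, |1|->1.5, |5|->5, |3|->3, |8|->8
Step 3: Attach original signs; sum ranks with positive sign and with negative sign.
W+ = 6.5 + 6.5 + 3 = 16
W- = 4 + 1.5 + 1.5 + 5 + 8 = 20
(Check: W+ + W- = 36 should equal n(n+1)/2 = 36.)
Step 4: Test statistic W = min(W+, W-) = 16.
Step 5: Ties in |d|, so use the tie-corrected normal approximation.
        E[W] = n(n+1)/4 = 8*9/4 = 18.
        Tie groups: |d|=1 (t=2), |d|=6 (t=2); sum(t^3 - t) = 12.
        Var[W] = n(n+1)(2n+1)/24 - sum(t^3-t)/48 = 1224/24 - 12/48 = 50.75.
        z = (W - E[W]) / sqrt(Var[W]) = (16 - 18) / 7.1239 = -0.2807.
        Two-sided p = 2*Phi(z) = 0.778906.
Step 6: alpha = 0.05. fail to reject H0.

W+ = 16, W- = 20, W = min = 16, p = 0.778906, fail to reject H0.


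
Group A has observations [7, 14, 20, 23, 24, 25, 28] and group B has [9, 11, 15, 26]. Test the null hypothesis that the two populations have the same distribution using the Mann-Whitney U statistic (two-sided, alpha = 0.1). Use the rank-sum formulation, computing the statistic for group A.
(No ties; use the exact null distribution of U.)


Step 1: Combine and sort all 11 observations; assign midranks.
sorted (value, group): (7,X), (9,Y), (11,Y), (14,X), (15,Y), (20,X), (23,X), (24,X), (25,X), (26,Y), (28,X)
ranks: 7->1, 9->2, 11->3, 14->4, 15->5, 20->6, 23->7, 24->8, 25->9, 26->10, 28->11
Step 2: Rank sum for X: R1 = 1 + 4 + 6 + 7 + 8 + 9 + 11 = 46.
Step 3: U_X = R1 - n1(n1+1)/2 = 46 - 7*8/2 = 46 - 28 = 18.
       U_Y = n1*n2 - U_X = 28 - 18 = 10.
Step 4: No ties, so the exact null distribution of U (based on enumerating the C(11,7) = 330 equally likely rank assignments) gives the two-sided p-value.
Step 5: p-value = 0.527273; compare to alpha = 0.1. fail to reject H0.

U_X = 18, p = 0.527273, fail to reject H0 at alpha = 0.1.


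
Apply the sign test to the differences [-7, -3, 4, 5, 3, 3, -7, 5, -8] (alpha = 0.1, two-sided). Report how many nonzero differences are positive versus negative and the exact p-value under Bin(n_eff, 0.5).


Step 1: Discard zero differences. Original n = 9; n_eff = number of nonzero differences = 9.
Nonzero differences (with sign): -7, -3, +4, +5, +3, +3, -7, +5, -8
Step 2: Count signs: positive = 5, negative = 4.
Step 3: Under H0: P(positive) = 0.5, so the number of positives S ~ Bin(9, 0.5).
Step 4: Two-sided exact p-value = sum of Bin(9,0.5) probabilities at or below the observed probability = 1.000000.
Step 5: alpha = 0.1. fail to reject H0.

n_eff = 9, pos = 5, neg = 4, p = 1.000000, fail to reject H0.


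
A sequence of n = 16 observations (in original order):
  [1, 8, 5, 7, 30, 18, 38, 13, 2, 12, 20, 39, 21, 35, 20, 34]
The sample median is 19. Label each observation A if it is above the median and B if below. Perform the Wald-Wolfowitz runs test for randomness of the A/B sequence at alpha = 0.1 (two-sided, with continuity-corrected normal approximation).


Step 1: Compute median = 19; label A = above, B = below.
Labels in order: BBBBABABBBAAAAAA  (n_A = 8, n_B = 8)
Step 2: Count runs R = 6.
Step 3: Under H0 (random ordering), E[R] = 2*n_A*n_B/(n_A+n_B) + 1 = 2*8*8/16 + 1 = 9.0000.
        Var[R] = 2*n_A*n_B*(2*n_A*n_B - n_A - n_B) / ((n_A+n_B)^2 * (n_A+n_B-1)) = 14336/3840 = 3.7333.
        SD[R] = 1.9322.
Step 4: Continuity-corrected z = (R + 0.5 - E[R]) / SD[R] = (6 + 0.5 - 9.0000) / 1.9322 = -1.2939.
Step 5: Two-sided p-value via normal approximation = 2*(1 - Phi(|z|)) = 0.195709.
Step 6: alpha = 0.1. fail to reject H0.

R = 6, z = -1.2939, p = 0.195709, fail to reject H0.
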